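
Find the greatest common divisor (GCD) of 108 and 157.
1

Using the Euclidean algorithm:
108 = 0 × 157 + 108
157 = 1 × 108 + 49
108 = 2 × 49 + 10
49 = 4 × 10 + 9
10 = 1 × 9 + 1
9 = 9 × 1 + 0

GCD(108, 157) = 1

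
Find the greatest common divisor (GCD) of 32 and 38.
2

Using the Euclidean algorithm:
32 = 0 × 38 + 32
38 = 1 × 32 + 6
32 = 5 × 6 + 2
6 = 3 × 2 + 0

GCD(32, 38) = 2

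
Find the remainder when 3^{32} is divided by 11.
By Fermat: 3^{10} ≡ 1 (mod 11). 32 = 3×10 + 2. So 3^{32} ≡ 3^{2} ≡ 9 (mod 11)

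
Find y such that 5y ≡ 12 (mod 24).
12

Since gcd(5, 24) = 1 divides 12, a solution exists.
Multiply both sides by the inverse of 5 mod 24:
  5^(-1) mod 24 = 5
  x ≡ 5 × 12 ≡ 60 ≡ 12 (mod 24)
Verification: 5 × 12 = 60 = 2 × 24 + 12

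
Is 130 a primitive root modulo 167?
p - 1 = 166 has prime divisors 2, 83. Check 130^(166/q) mod 167 for each: 130^(166/2) = 130^83 ≡ 1, 130^(166/83) = 130^2 ≡ 33 (mod 167). Since 130^83 ≡ 1 (mod 167), the order of 130 divides 83 (in fact the order is 83) ≠ 166, so it is not a primitive root.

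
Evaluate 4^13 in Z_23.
Using repeated squaring. 13 = 8 + 4 + 1 (binary 1101). Repeated squaring mod 23: 4^1 ≡ 4; 4^2 ≡ 4² = 16 ≡ 16; 4^4 ≡ 16² = 256 ≡ 3; 4^8 ≡ 3² = 9 ≡ 9. Multiply: 4^13 = 4^8 × 4^4 × 4^1 ≡ 9 × 3 × 4 (mod 23): 9 × 3 = 27 ≡ 4; 4 × 4 = 16 ≡ 16. So 4^13 ≡ 16 (mod 23).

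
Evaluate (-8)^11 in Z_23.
Using repeated squaring. (-8) ≡ 15 (mod 23). 11 = 8 + 2 + 1 (binary 1011). Repeated squaring mod 23: 15^1 ≡ 15; 15^2 ≡ 15² = 225 ≡ 18; 15^4 ≡ 18² = 324 ≡ 2; 15^8 ≡ 2² = 4 ≡ 4. Multiply: (-8)^11 ≡ 15^8 × 15^2 × 15^1 ≡ 4 × 18 × 15 (mod 23): 4 × 18 = 72 ≡ 3; 3 × 15 = 45 ≡ 22. So (-8)^11 ≡ 22 (mod 23).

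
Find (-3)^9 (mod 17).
(-3) ≡ 14 (mod 17). 9 = 8 + 1 (binary 1001). Repeated squaring mod 17: 14^1 ≡ 14; 14^2 ≡ 14² = 196 ≡ 9; 14^4 ≡ 9² = 81 ≡ 13; 14^8 ≡ 13² = 169 ≡ 16. Multiply: (-3)^9 ≡ 14^8 × 14^1 ≡ 16 × 14 (mod 17): 16 × 14 = 224 ≡ 3. So (-3)^9 ≡ 3 (mod 17).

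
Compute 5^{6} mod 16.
9

Using successive squaring:
Binary expansion of 6: 110
Powers of 5 mod 16 (each is the square of the previous):
  5^1 ≡ 5 (mod 16)
  5^2 ≡ 5² = 25 ≡ 9 (mod 16)
  5^4 ≡ 9² = 81 ≡ 1 (mod 16)
6 = 4 + 2, so 5^6 = 5^4 × 5^2 ≡ 1 × 9 (mod 16)
Multiplying step by step:
  1 × 9 = 9 ≡ 9 (mod 16)
Result: 5^6 ≡ 9 (mod 16)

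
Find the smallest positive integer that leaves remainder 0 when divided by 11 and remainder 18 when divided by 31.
M = 11 × 31 = 341. M₁ = 31, y₁ ≡ 5 (mod 11). M₂ = 11, y₂ ≡ 17 (mod 31). k = 0×31×5 + 18×11×17 ≡ 297 (mod 341). The smallest positive such number is 297.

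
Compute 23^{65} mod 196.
39

Using successive squaring:
Binary expansion of 65: 1000001
Powers of 23 mod 196 (each is the square of the previous):
  23^1 ≡ 23 (mod 196)
  23^2 ≡ 23² = 529 ≡ 137 (mod 196)
  23^4 ≡ 137² = 18769 ≡ 149 (mod 196)
  23^8 ≡ 149² = 22201 ≡ 53 (mod 196)
  23^16 ≡ 53² = 2809 ≡ 65 (mod 196)
  23^32 ≡ 65² = 4225 ≡ 109 (mod 196)
  23^64 ≡ 109² = 11881 ≡ 121 (mod 196)
65 = 64 + 1, so 23^65 = 23^64 × 23^1 ≡ 121 × 23 (mod 196)
Multiplying step by step:
  121 × 23 = 2783 ≡ 39 (mod 196)
Result: 23^65 ≡ 39 (mod 196)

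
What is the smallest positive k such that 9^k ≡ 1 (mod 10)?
Powers of 9 mod 10: 9^1≡9, 9^2≡1. Order = 2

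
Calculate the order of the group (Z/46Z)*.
22

Prime factorization: 46 = 2 × 23
Using the formula φ(n) = n × Π(1 - 1/p) for each prime factor p:
φ(46) = 46 × (1 - 1/2) × (1 - 1/23)
φ(46) = 22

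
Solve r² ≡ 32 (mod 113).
The square roots of 32 mod 113 are 91 and 22. Verify: 91² = 8281 ≡ 32 (mod 113)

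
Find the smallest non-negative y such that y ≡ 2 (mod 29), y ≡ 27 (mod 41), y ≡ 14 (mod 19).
4004

Using the Chinese Remainder Theorem:
M = product of moduli = 22591
For equation 1: M_1 = 779, 779 ≡ 25 (mod 29), inverse of 779 mod 29 is 7 (check: 25 × 7 = 175 ≡ 1 (mod 29))
For equation 2: M_2 = 551, 551 ≡ 18 (mod 41), inverse of 551 mod 41 is 16 (check: 18 × 16 = 288 ≡ 1 (mod 41))
For equation 3: M_3 = 1189, 1189 ≡ 11 (mod 19), inverse of 1189 mod 19 is 7 (check: 11 × 7 = 77 ≡ 1 (mod 19))
Combine: y ≡ Σ r_i×M_i×(M_i⁻¹ mod m_i) = 2×779×7 + 27×551×16 + 14×1189×7 = 10906 + 238032 + 116522 = 365460
365460 mod 22591 = 4004
y ≡ 4004 (mod 22591)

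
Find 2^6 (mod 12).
6 = 4 + 2 (binary 110). Repeated squaring mod 12: 2^1 ≡ 2; 2^2 ≡ 2² = 4 ≡ 4; 2^4 ≡ 4² = 16 ≡ 4. Multiply: 2^6 = 2^4 × 2^2 ≡ 4 × 4 (mod 12): 4 × 4 = 16 ≡ 4. So 2^6 ≡ 4 (mod 12).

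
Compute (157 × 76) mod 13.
11

(157 × 76) = 11932
11932 mod 13 = 11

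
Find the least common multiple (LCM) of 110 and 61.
6710

First find GCD(110, 61) using the Euclidean algorithm:
110 = 1 × 61 + 49
61 = 1 × 49 + 12
49 = 4 × 12 + 1
12 = 12 × 1 + 0
GCD(110, 61) = 1

LCM formula: LCM(a, b) = (a × b) / GCD(a, b)
LCM(110, 61) = (110 × 61) / 1
LCM(110, 61) = 6710 / 1
LCM(110, 61) = 6710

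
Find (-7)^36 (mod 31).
Using Fermat: (-7)^{30} ≡ 1 (mod 31). 36 ≡ 6 (mod 30). So (-7)^{36} ≡ (-7)^{6} ≡ 4 (mod 31)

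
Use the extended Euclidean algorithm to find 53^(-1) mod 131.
Extended GCD: 53(-42) + 131(17) = 1. So 53^(-1) ≡ 89 ≡ 89 (mod 131). Verify: 53 × 89 = 4717 ≡ 1 (mod 131)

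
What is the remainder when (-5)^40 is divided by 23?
Using Fermat: (-5)^{22} ≡ 1 (mod 23). 40 ≡ 18 (mod 22). So (-5)^{40} ≡ (-5)^{18} ≡ 6 (mod 23)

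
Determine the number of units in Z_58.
28

Prime factorization: 58 = 2 × 29
Using the formula φ(n) = n × Π(1 - 1/p) for each prime factor p:
φ(58) = 58 × (1 - 1/2) × (1 - 1/29)
φ(58) = 28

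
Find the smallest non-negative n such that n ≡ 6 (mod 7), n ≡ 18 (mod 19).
132

Using the Chinese Remainder Theorem:
M = product of moduli = 133
For equation 1: M_1 = 19, 19 ≡ 5 (mod 7), inverse of 19 mod 7 is 3 (check: 5 × 3 = 15 ≡ 1 (mod 7))
For equation 2: M_2 = 7, 7 ≡ 7 (mod 19), inverse of 7 mod 19 is 11 (check: 7 × 11 = 77 ≡ 1 (mod 19))
Combine: n ≡ Σ r_i×M_i×(M_i⁻¹ mod m_i) = 6×19×3 + 18×7×11 = 342 + 1386 = 1728
1728 mod 133 = 132
n ≡ 132 (mod 133)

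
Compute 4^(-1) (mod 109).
4^(-1) ≡ 82 (mod 109). Verification: 4 × 82 = 328 ≡ 1 (mod 109)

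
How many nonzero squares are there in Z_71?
For prime 71, there are (p-1)/2 = (71-1)/2 = 35 quadratic residues (excluding 0).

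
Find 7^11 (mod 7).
Using repeated squaring. 7 ≡ 0 (mod 7). 11 = 8 + 2 + 1 (binary 1011). Repeated squaring mod 7: 0^1 ≡ 0; 0^2 ≡ 0² = 0 ≡ 0; 0^4 ≡ 0² = 0 ≡ 0; 0^8 ≡ 0² = 0 ≡ 0. Multiply: 7^11 ≡ 0^8 × 0^2 × 0^1 ≡ 0 × 0 × 0 (mod 7): 0 × 0 = 0 ≡ 0; 0 × 0 = 0 ≡ 0. So 7^11 ≡ 0 (mod 7).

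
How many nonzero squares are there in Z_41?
For prime 41, there are (p-1)/2 = (41-1)/2 = 20 quadratic residues (excluding 0).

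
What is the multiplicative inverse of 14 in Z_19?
15

Using Extended Euclidean Algorithm:
gcd(14, 19) = 1
Bezout coefficients: 14 × -4 + 19 × 3 = 1
So 14 × -4 ≡ 1 (mod 19)
The inverse is -4 mod 19 = 15
Verification: 14 × 15 = 210 = 11 × 19 + 1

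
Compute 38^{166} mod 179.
139

Using successive squaring:
Binary expansion of 166: 10100110
Powers of 38 mod 179 (each is the square of the previous):
  38^1 ≡ 38 (mod 179)
  38^2 ≡ 38² = 1444 ≡ 12 (mod 179)
  38^4 ≡ 12² = 144 ≡ 144 (mod 179)
  38^8 ≡ 144² = 20736 ≡ 151 (mod 179)
  38^16 ≡ 151² = 22801 ≡ 68 (mod 179)
  38^32 ≡ 68² = 4624 ≡ 149 (mod 179)
  38^64 ≡ 149² = 22201 ≡ 5 (mod 179)
  38^128 ≡ 5² = 25 ≡ 25 (mod 179)
166 = 128 + 32 + 4 + 2, so 38^166 = 38^128 × 38^32 × 38^4 × 38^2 ≡ 25 × 149 × 144 × 12 (mod 179)
Multiplying step by step:
  25 × 149 = 3725 ≡ 145 (mod 179)
  145 × 144 = 20880 ≡ 116 (mod 179)
  116 × 12 = 1392 ≡ 139 (mod 179)
Result: 38^166 ≡ 139 (mod 179)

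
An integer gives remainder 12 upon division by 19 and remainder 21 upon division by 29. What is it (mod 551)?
M = 19 × 29 = 551. M₁ = 29, y₁ ≡ 2 (mod 19). M₂ = 19, y₂ ≡ 26 (mod 29). z = 12×29×2 + 21×19×26 ≡ 50 (mod 551). The smallest positive such number is 50.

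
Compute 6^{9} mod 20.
16

Using successive squaring:
Binary expansion of 9: 1001
Powers of 6 mod 20 (each is the square of the previous):
  6^1 ≡ 6 (mod 20)
  6^2 ≡ 6² = 36 ≡ 16 (mod 20)
  6^4 ≡ 16² = 256 ≡ 16 (mod 20)
  6^8 ≡ 16² = 256 ≡ 16 (mod 20)
9 = 8 + 1, so 6^9 = 6^8 × 6^1 ≡ 16 × 6 (mod 20)
Multiplying step by step:
  16 × 6 = 96 ≡ 16 (mod 20)
Result: 6^9 ≡ 16 (mod 20)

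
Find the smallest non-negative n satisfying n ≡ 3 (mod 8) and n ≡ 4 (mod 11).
M = 8 × 11 = 88. M₁ = 11, y₁ ≡ 3 (mod 8). M₂ = 8, y₂ ≡ 7 (mod 11). n = 3×11×3 + 4×8×7 ≡ 59 (mod 88)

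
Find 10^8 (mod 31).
8 = 8 (binary 1000). Repeated squaring mod 31: 10^1 ≡ 10; 10^2 ≡ 10² = 100 ≡ 7; 10^4 ≡ 7² = 49 ≡ 18; 10^8 ≡ 18² = 324 ≡ 14. So 10^8 ≡ 14 (mod 31).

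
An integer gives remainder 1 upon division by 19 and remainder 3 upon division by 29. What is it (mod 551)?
M = 19 × 29 = 551. M₁ = 29, y₁ ≡ 2 (mod 19). M₂ = 19, y₂ ≡ 26 (mod 29). x = 1×29×2 + 3×19×26 ≡ 438 (mod 551). The smallest positive such number is 438.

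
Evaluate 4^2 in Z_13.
2 = 2 (binary 10). Repeated squaring mod 13: 4^1 ≡ 4; 4^2 ≡ 4² = 16 ≡ 3. So 4^2 ≡ 3 (mod 13).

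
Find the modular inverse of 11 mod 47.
11^(-1) ≡ 30 (mod 47). Verification: 11 × 30 = 330 ≡ 1 (mod 47)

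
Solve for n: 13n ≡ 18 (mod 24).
18

Since gcd(13, 24) = 1 divides 18, a solution exists.
Multiply both sides by the inverse of 13 mod 24:
  13^(-1) mod 24 = 13
  x ≡ 13 × 18 ≡ 234 ≡ 18 (mod 24)
Verification: 13 × 18 = 234 = 9 × 24 + 18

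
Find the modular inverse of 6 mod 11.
6^(-1) ≡ 2 (mod 11). Verification: 6 × 2 = 12 ≡ 1 (mod 11)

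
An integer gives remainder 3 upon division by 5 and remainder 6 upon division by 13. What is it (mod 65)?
M = 5 × 13 = 65. M₁ = 13, y₁ ≡ 2 (mod 5). M₂ = 5, y₂ ≡ 8 (mod 13). r = 3×13×2 + 6×5×8 ≡ 58 (mod 65). The smallest positive such number is 58.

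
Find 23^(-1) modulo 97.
38

Using Extended Euclidean Algorithm:
gcd(23, 97) = 1
Bezout coefficients: 23 × 38 + 97 × -9 = 1
So 23 × 38 ≡ 1 (mod 97)
The inverse is 38 mod 97 = 38
Verification: 23 × 38 = 874 = 9 × 97 + 1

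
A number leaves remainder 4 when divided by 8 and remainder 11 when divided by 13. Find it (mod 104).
M = 8 × 13 = 104. M₁ = 13, y₁ ≡ 5 (mod 8). M₂ = 8, y₂ ≡ 5 (mod 13). k = 4×13×5 + 11×8×5 ≡ 76 (mod 104)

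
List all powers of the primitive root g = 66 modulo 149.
g^1, g^2, ..., g^{148} mod 149: {66, 35, 75, 33, 92, 112, 91, 46, 56, 120, 23, 28, 60, 86, 14, 30, 43, 7, 15, 96, 78, 82, 48, 39, 41, 24, 94, 95, 12, 47, 122, 6, 98, 61, 3, 49, 105, 76, 99, 127, 38, 124, 138, 19, 62, 69, 84, 31, 109, 42, 90, 129, 21, 45, 139, 85, 97, 144, 117, 123, 72, 133, 136, 36, 141, 68, 18, 145, 34, 9, 147, 17, 79, 148, 83, 114, 74, 116, 57, 37, 58, 103, 93, 29, 126, 121, 89, 63, 135, 119, 106, 142, 134, 53, 71, 67, 101, 110, 108, 125, 55, 54, 137, 102, 27, 143, 51, 88, 146, 100, 44, 73, 50, 22, 111, 25, 11, 130, 87, 80, 65, 118, 40, 107, 59, 20, 128, 104, 10, 64, 52, 5, 32, 26, 77, 16, 13, 113, 8, 81, 131, 4, 115, 140, 2, 132, 70, 1}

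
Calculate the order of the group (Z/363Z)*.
220

Prime factorization: 363 = 3 × 11^2
Using the formula φ(n) = n × Π(1 - 1/p) for each prime factor p:
φ(363) = 363 × (1 - 1/3) × (1 - 1/11)
φ(363) = 220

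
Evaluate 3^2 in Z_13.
2 = 2 (binary 10). Repeated squaring mod 13: 3^1 ≡ 3; 3^2 ≡ 3² = 9 ≡ 9. So 3^2 ≡ 9 (mod 13).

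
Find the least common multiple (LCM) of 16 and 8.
16

First find GCD(16, 8) using the Euclidean algorithm:
16 = 2 × 8 + 0
GCD(16, 8) = 8

LCM formula: LCM(a, b) = (a × b) / GCD(a, b)
LCM(16, 8) = (16 × 8) / 8
LCM(16, 8) = 128 / 8
LCM(16, 8) = 16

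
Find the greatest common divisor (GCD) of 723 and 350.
1

Using the Euclidean algorithm:
723 = 2 × 350 + 23
350 = 15 × 23 + 5
23 = 4 × 5 + 3
5 = 1 × 3 + 2
3 = 1 × 2 + 1
2 = 2 × 1 + 0

GCD(723, 350) = 1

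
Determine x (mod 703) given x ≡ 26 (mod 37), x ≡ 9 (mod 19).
655

Using the Chinese Remainder Theorem:
M = product of moduli = 703
For equation 1: M_1 = 19, 19 ≡ 19 (mod 37), inverse of 19 mod 37 is 2 (check: 19 × 2 = 38 ≡ 1 (mod 37))
For equation 2: M_2 = 37, 37 ≡ 18 (mod 19), inverse of 37 mod 19 is 18 (check: 18 × 18 = 324 ≡ 1 (mod 19))
Combine: x ≡ Σ r_i×M_i×(M_i⁻¹ mod m_i) = 26×19×2 + 9×37×18 = 988 + 5994 = 6982
6982 mod 703 = 655
x ≡ 655 (mod 703)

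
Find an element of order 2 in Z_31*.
30 has order 2 mod 31 since 30^{2} ≡ 1 (mod 31) and no smaller power works.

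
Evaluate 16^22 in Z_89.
Using repeated squaring. 22 = 16 + 4 + 2 (binary 10110). Repeated squaring mod 89: 16^1 ≡ 16; 16^2 ≡ 16² = 256 ≡ 78; 16^4 ≡ 78² = 6084 ≡ 32; 16^8 ≡ 32² = 1024 ≡ 45; 16^16 ≡ 45² = 2025 ≡ 67. Multiply: 16^22 = 16^16 × 16^4 × 16^2 ≡ 67 × 32 × 78 (mod 89): 67 × 32 = 2144 ≡ 8; 8 × 78 = 624 ≡ 1. So 16^22 ≡ 1 (mod 89).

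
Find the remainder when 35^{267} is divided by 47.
By Fermat: 35^{46} ≡ 1 (mod 47). 267 = 5×46 + 37. So 35^{267} ≡ 35^{37} ≡ 22 (mod 47)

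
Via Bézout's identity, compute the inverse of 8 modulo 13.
Extended GCD: 8(5) + 13(-3) = 1. So 8^(-1) ≡ 5 ≡ 5 (mod 13). Verify: 8 × 5 = 40 ≡ 1 (mod 13)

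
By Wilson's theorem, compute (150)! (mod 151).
By Wilson's theorem, (150)! ≡ -1 ≡ 150 (mod 151)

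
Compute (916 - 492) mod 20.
4

(916 - 492) = 424
424 mod 20 = 4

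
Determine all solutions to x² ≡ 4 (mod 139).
The square roots of 4 mod 139 are 137 and 2. Verify: 137² = 18769 ≡ 4 (mod 139)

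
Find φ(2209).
2162

Prime factorization: 2209 = 47^2
Using the formula φ(n) = n × Π(1 - 1/p) for each prime factor p:
φ(2209) = 2209 × (1 - 1/47)
φ(2209) = 2162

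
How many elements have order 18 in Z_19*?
Number of primitive roots mod 19 = φ(18) = 6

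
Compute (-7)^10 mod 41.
(-7) ≡ 34 (mod 41). 10 = 8 + 2 (binary 1010). Repeated squaring mod 41: 34^1 ≡ 34; 34^2 ≡ 34² = 1156 ≡ 8; 34^4 ≡ 8² = 64 ≡ 23; 34^8 ≡ 23² = 529 ≡ 37. Multiply: (-7)^10 ≡ 34^8 × 34^2 ≡ 37 × 8 (mod 41): 37 × 8 = 296 ≡ 9. So (-7)^10 ≡ 9 (mod 41).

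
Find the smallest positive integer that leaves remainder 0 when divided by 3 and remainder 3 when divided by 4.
M = 3 × 4 = 12. M₁ = 4, y₁ ≡ 1 (mod 3). M₂ = 3, y₂ ≡ 3 (mod 4). x = 0×4×1 + 3×3×3 ≡ 3 (mod 12). The smallest positive such number is 3.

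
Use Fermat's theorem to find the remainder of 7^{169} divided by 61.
2

By Fermat's Little Theorem, a^(p-1) ≡ 1 (mod p) for prime p and gcd(a, p) = 1
Here p = 61, so 7^60 ≡ 1 (mod 61)
We can reduce the exponent: 169 mod 60 = 49
So 7^169 ≡ 7^49 (mod 61)
Computing: 7^49 mod 61 = 2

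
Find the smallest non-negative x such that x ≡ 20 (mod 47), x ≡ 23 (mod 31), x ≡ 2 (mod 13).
17786

Using the Chinese Remainder Theorem:
M = product of moduli = 18941
For equation 1: M_1 = 403, 403 ≡ 27 (mod 47), inverse of 403 mod 47 is 7 (check: 27 × 7 = 189 ≡ 1 (mod 47))
For equation 2: M_2 = 611, 611 ≡ 22 (mod 31), inverse of 611 mod 31 is 24 (check: 22 × 24 = 528 ≡ 1 (mod 31))
For equation 3: M_3 = 1457, 1457 ≡ 1 (mod 13), inverse of 1457 mod 13 is 1 (check: 1 × 1 = 1 ≡ 1 (mod 13))
Combine: x ≡ Σ r_i×M_i×(M_i⁻¹ mod m_i) = 20×403×7 + 23×611×24 + 2×1457×1 = 56420 + 337272 + 2914 = 396606
396606 mod 18941 = 17786
x ≡ 17786 (mod 18941)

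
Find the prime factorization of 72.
2^3 × 3^2

Divide by primes starting from smallest:
72 ÷ 2 = 36
36 ÷ 2 = 18
18 ÷ 2 = 9
9 ÷ 3 = 3
3 ÷ 3 = 1

72 = 2^3 × 3^2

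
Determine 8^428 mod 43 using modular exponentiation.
Using Fermat: 8^{42} ≡ 1 (mod 43). 428 ≡ 8 (mod 42). So 8^{428} ≡ 8^{8} ≡ 35 (mod 43)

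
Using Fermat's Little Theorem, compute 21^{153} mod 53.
34

By Fermat's Little Theorem, a^(p-1) ≡ 1 (mod p) for prime p and gcd(a, p) = 1
Here p = 53, so 21^52 ≡ 1 (mod 53)
We can reduce the exponent: 153 mod 52 = 49
So 21^153 ≡ 21^49 (mod 53)
Computing: 21^49 mod 53 = 34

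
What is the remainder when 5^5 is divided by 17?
5 = 4 + 1 (binary 101). Repeated squaring mod 17: 5^1 ≡ 5; 5^2 ≡ 5² = 25 ≡ 8; 5^4 ≡ 8² = 64 ≡ 13. Multiply: 5^5 = 5^4 × 5^1 ≡ 13 × 5 (mod 17): 13 × 5 = 65 ≡ 14. So 5^5 ≡ 14 (mod 17).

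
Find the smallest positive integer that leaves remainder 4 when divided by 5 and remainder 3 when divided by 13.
M = 5 × 13 = 65. M₁ = 13, y₁ ≡ 2 (mod 5). M₂ = 5, y₂ ≡ 8 (mod 13). n = 4×13×2 + 3×5×8 ≡ 29 (mod 65). The smallest positive such number is 29.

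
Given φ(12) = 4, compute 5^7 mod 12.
By Euler: 5^{4} ≡ 1 (mod 12) since gcd(5, 12) = 1. 7 = 1×4 + 3. So 5^{7} ≡ 5^{3} ≡ 5 (mod 12)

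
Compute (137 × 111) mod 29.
11

(137 × 111) = 15207
15207 mod 29 = 11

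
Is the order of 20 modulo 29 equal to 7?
Yes, ord_29(20) = 7.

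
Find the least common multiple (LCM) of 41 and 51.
2091

First find GCD(41, 51) using the Euclidean algorithm:
41 = 0 × 51 + 41
51 = 1 × 41 + 10
41 = 4 × 10 + 1
10 = 10 × 1 + 0
GCD(41, 51) = 1

LCM formula: LCM(a, b) = (a × b) / GCD(a, b)
LCM(41, 51) = (41 × 51) / 1
LCM(41, 51) = 2091 / 1
LCM(41, 51) = 2091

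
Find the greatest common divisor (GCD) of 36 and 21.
3

Using the Euclidean algorithm:
36 = 1 × 21 + 15
21 = 1 × 15 + 6
15 = 2 × 6 + 3
6 = 2 × 3 + 0

GCD(36, 21) = 3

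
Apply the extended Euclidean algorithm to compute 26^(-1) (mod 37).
Extended GCD: 26(10) + 37(-7) = 1. So 26^(-1) ≡ 10 ≡ 10 (mod 37). Verify: 26 × 10 = 260 ≡ 1 (mod 37)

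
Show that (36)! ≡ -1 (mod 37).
(36)! mod 37 = 36. Since this equals -1 (mod 37), Wilson confirms 37 is prime.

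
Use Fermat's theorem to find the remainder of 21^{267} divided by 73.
63

By Fermat's Little Theorem, a^(p-1) ≡ 1 (mod p) for prime p and gcd(a, p) = 1
Here p = 73, so 21^72 ≡ 1 (mod 73)
We can reduce the exponent: 267 mod 72 = 51
So 21^267 ≡ 21^51 (mod 73)
Computing: 21^51 mod 73 = 63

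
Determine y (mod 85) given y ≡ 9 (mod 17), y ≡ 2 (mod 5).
77

Using the Chinese Remainder Theorem:
M = product of moduli = 85
For equation 1: M_1 = 5, 5 ≡ 5 (mod 17), inverse of 5 mod 17 is 7 (check: 5 × 7 = 35 ≡ 1 (mod 17))
For equation 2: M_2 = 17, 17 ≡ 2 (mod 5), inverse of 17 mod 5 is 3 (check: 2 × 3 = 6 ≡ 1 (mod 5))
Combine: y ≡ Σ r_i×M_i×(M_i⁻¹ mod m_i) = 9×5×7 + 2×17×3 = 315 + 102 = 417
417 mod 85 = 77
y ≡ 77 (mod 85)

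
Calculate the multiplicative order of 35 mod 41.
Powers of 35 mod 41: 35^1≡35, 35^2≡36, 35^3≡30, 35^4≡25, 35^5≡14, 35^6≡39, 35^7≡12, 35^8≡10, 35^9≡22, 35^10≡32, 35^11≡13, 35^12≡4, 35^13≡17, 35^14≡21, 35^15≡38, 35^16≡18, 35^17≡15, 35^18≡33, 35^19≡7, 35^20≡40, 35^21≡6, 35^22≡5, 35^23≡11, 35^24≡16, 35^25≡27, 35^26≡2, 35^27≡29, 35^28≡31, 35^29≡19, 35^30≡9, 35^31≡28, 35^32≡37, 35^33≡24, 35^34≡20, 35^35≡3, 35^36≡23, 35^37≡26, 35^38≡8, 35^39≡34, 35^40≡1. Order = 40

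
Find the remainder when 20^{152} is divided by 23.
By Fermat: 20^{22} ≡ 1 (mod 23). 152 = 6×22 + 20. So 20^{152} ≡ 20^{20} ≡ 18 (mod 23)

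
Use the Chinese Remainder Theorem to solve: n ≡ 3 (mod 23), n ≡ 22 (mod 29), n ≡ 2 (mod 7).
2487

Using the Chinese Remainder Theorem:
M = product of moduli = 4669
For equation 1: M_1 = 203, 203 ≡ 19 (mod 23), inverse of 203 mod 23 is 17 (check: 19 × 17 = 323 ≡ 1 (mod 23))
For equation 2: M_2 = 161, 161 ≡ 16 (mod 29), inverse of 161 mod 29 is 20 (check: 16 × 20 = 320 ≡ 1 (mod 29))
For equation 3: M_3 = 667, 667 ≡ 2 (mod 7), inverse of 667 mod 7 is 4 (check: 2 × 4 = 8 ≡ 1 (mod 7))
Combine: n ≡ Σ r_i×M_i×(M_i⁻¹ mod m_i) = 3×203×17 + 22×161×20 + 2×667×4 = 10353 + 70840 + 5336 = 86529
86529 mod 4669 = 2487
n ≡ 2487 (mod 4669)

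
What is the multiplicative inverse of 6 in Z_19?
6^(-1) ≡ 16 (mod 19). Verification: 6 × 16 = 96 ≡ 1 (mod 19)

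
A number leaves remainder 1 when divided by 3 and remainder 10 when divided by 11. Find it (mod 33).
M = 3 × 11 = 33. M₁ = 11, y₁ ≡ 2 (mod 3). M₂ = 3, y₂ ≡ 4 (mod 11). k = 1×11×2 + 10×3×4 ≡ 10 (mod 33)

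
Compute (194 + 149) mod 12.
7

(194 + 149) = 343
343 mod 12 = 7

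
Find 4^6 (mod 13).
6 = 4 + 2 (binary 110). Repeated squaring mod 13: 4^1 ≡ 4; 4^2 ≡ 4² = 16 ≡ 3; 4^4 ≡ 3² = 9 ≡ 9. Multiply: 4^6 = 4^4 × 4^2 ≡ 9 × 3 (mod 13): 9 × 3 = 27 ≡ 1. So 4^6 ≡ 1 (mod 13).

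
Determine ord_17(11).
Powers of 11 mod 17: 11^1≡11, 11^2≡2, 11^3≡5, 11^4≡4, 11^5≡10, 11^6≡8, 11^7≡3, 11^8≡16, 11^9≡6, 11^10≡15, 11^11≡12, 11^12≡13, 11^13≡7, 11^14≡9, 11^15≡14, 11^16≡1. Order = 16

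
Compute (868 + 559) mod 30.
17

(868 + 559) = 1427
1427 mod 30 = 17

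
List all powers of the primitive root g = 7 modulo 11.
g^1, g^2, ..., g^{10} mod 11: {7, 5, 2, 3, 10, 4, 6, 9, 8, 1}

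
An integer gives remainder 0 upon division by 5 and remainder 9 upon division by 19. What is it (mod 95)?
M = 5 × 19 = 95. M₁ = 19, y₁ ≡ 4 (mod 5). M₂ = 5, y₂ ≡ 4 (mod 19). k = 0×19×4 + 9×5×4 ≡ 85 (mod 95). The smallest positive such number is 85.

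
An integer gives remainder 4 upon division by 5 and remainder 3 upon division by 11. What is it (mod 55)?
M = 5 × 11 = 55. M₁ = 11, y₁ ≡ 1 (mod 5). M₂ = 5, y₂ ≡ 9 (mod 11). n = 4×11×1 + 3×5×9 ≡ 14 (mod 55). The smallest positive such number is 14.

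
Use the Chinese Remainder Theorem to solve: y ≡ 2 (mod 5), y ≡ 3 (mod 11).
M = 5 × 11 = 55. M₁ = 11, y₁ ≡ 1 (mod 5). M₂ = 5, y₂ ≡ 9 (mod 11). y = 2×11×1 + 3×5×9 ≡ 47 (mod 55)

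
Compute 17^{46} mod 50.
19

Using successive squaring:
Binary expansion of 46: 101110
Powers of 17 mod 50 (each is the square of the previous):
  17^1 ≡ 17 (mod 50)
  17^2 ≡ 17² = 289 ≡ 39 (mod 50)
  17^4 ≡ 39² = 1521 ≡ 21 (mod 50)
  17^8 ≡ 21² = 441 ≡ 41 (mod 50)
  17^16 ≡ 41² = 1681 ≡ 31 (mod 50)
  17^32 ≡ 31² = 961 ≡ 11 (mod 50)
46 = 32 + 8 + 4 + 2, so 17^46 = 17^32 × 17^8 × 17^4 × 17^2 ≡ 11 × 41 × 21 × 39 (mod 50)
Multiplying step by step:
  11 × 41 = 451 ≡ 1 (mod 50)
  1 × 21 = 21 ≡ 21 (mod 50)
  21 × 39 = 819 ≡ 19 (mod 50)
Result: 17^46 ≡ 19 (mod 50)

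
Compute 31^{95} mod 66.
1

Using successive squaring:
Binary expansion of 95: 1011111
Powers of 31 mod 66 (each is the square of the previous):
  31^1 ≡ 31 (mod 66)
  31^2 ≡ 31² = 961 ≡ 37 (mod 66)
  31^4 ≡ 37² = 1369 ≡ 49 (mod 66)
  31^8 ≡ 49² = 2401 ≡ 25 (mod 66)
  31^16 ≡ 25² = 625 ≡ 31 (mod 66)
  31^32 ≡ 31² = 961 ≡ 37 (mod 66)
  31^64 ≡ 37² = 1369 ≡ 49 (mod 66)
95 = 64 + 16 + 8 + 4 + 2 + 1, so 31^95 = 31^64 × 31^16 × 31^8 × 31^4 × 31^2 × 31^1 ≡ 49 × 31 × 25 × 49 × 37 × 31 (mod 66)
Multiplying step by step:
  49 × 31 = 1519 ≡ 1 (mod 66)
  1 × 25 = 25 ≡ 25 (mod 66)
  25 × 49 = 1225 ≡ 37 (mod 66)
  37 × 37 = 1369 ≡ 49 (mod 66)
  49 × 31 = 1519 ≡ 1 (mod 66)
Result: 31^95 ≡ 1 (mod 66)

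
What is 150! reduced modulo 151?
By Wilson's theorem, (150)! ≡ -1 ≡ 150 (mod 151)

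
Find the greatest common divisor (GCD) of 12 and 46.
2

Using the Euclidean algorithm:
12 = 0 × 46 + 12
46 = 3 × 12 + 10
12 = 1 × 10 + 2
10 = 5 × 2 + 0

GCD(12, 46) = 2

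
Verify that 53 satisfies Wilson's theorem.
(52)! mod 53 = 52. Since this equals -1 (mod 53), Wilson confirms 53 is prime.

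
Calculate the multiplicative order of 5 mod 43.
Powers of 5 mod 43: 5^1≡5, 5^2≡25, 5^3≡39, 5^4≡23, 5^5≡29, 5^6≡16, 5^7≡37, 5^8≡13, 5^9≡22, 5^10≡24, 5^11≡34, 5^12≡41, 5^13≡33, 5^14≡36, 5^15≡8, 5^16≡40, 5^17≡28, 5^18≡11, 5^19≡12, 5^20≡17, 5^21≡42, 5^22≡38, 5^23≡18, 5^24≡4, 5^25≡20, 5^26≡14, 5^27≡27, 5^28≡6, 5^29≡30, 5^30≡21, 5^31≡19, 5^32≡9, 5^33≡2, 5^34≡10, 5^35≡7, 5^36≡35, 5^37≡3, 5^38≡15, 5^39≡32, 5^40≡31, 5^41≡26, 5^42≡1. Order = 42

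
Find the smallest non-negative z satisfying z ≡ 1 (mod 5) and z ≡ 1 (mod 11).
M = 5 × 11 = 55. M₁ = 11, y₁ ≡ 1 (mod 5). M₂ = 5, y₂ ≡ 9 (mod 11). z = 1×11×1 + 1×5×9 ≡ 1 (mod 55)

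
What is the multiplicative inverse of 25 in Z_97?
66

Using Extended Euclidean Algorithm:
gcd(25, 97) = 1
Bezout coefficients: 25 × -31 + 97 × 8 = 1
So 25 × -31 ≡ 1 (mod 97)
The inverse is -31 mod 97 = 66
Verification: 25 × 66 = 1650 = 17 × 97 + 1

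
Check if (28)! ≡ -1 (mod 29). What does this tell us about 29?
(28)! mod 29 = 28. Since this equals -1 (mod 29), Wilson confirms 29 is prime.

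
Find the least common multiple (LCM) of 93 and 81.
2511

First find GCD(93, 81) using the Euclidean algorithm:
93 = 1 × 81 + 12
81 = 6 × 12 + 9
12 = 1 × 9 + 3
9 = 3 × 3 + 0
GCD(93, 81) = 3

LCM formula: LCM(a, b) = (a × b) / GCD(a, b)
LCM(93, 81) = (93 × 81) / 3
LCM(93, 81) = 7533 / 3
LCM(93, 81) = 2511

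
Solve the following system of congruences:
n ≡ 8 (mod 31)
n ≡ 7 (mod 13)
163

Using the Chinese Remainder Theorem:
M = product of moduli = 403
For equation 1: M_1 = 13, 13 ≡ 13 (mod 31), inverse of 13 mod 31 is 12 (check: 13 × 12 = 156 ≡ 1 (mod 31))
For equation 2: M_2 = 31, 31 ≡ 5 (mod 13), inverse of 31 mod 13 is 8 (check: 5 × 8 = 40 ≡ 1 (mod 13))
Combine: n ≡ Σ r_i×M_i×(M_i⁻¹ mod m_i) = 8×13×12 + 7×31×8 = 1248 + 1736 = 2984
2984 mod 403 = 163
n ≡ 163 (mod 403)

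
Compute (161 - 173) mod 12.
0

(161 - 173) = -12
-12 mod 12 = 0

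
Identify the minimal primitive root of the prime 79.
p - 1 = 78 has prime divisors 2, 3, 13. h is a primitive root mod 79 iff h^(78/q) ≢ 1 (mod 79) for each such q.
h = 2: 2^39 ≡ 1, 2^26 ≡ 23, 2^6 ≡ 64 (mod 79); 2^39 ≡ 1, so not a primitive root.
h = 3: 3^39 ≡ 78, 3^26 ≡ 23, 3^6 ≡ 18 (mod 79); none is 1, so 3 has order 78 and is a primitive root.
The smallest primitive root mod 79 is g = 3.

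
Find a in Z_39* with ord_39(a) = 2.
14 has order 2 mod 39 since 14^{2} ≡ 1 (mod 39) and no smaller power works.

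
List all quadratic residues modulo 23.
QRs mod 23: {1, 2, 3, 4, 6, 8, 9, 12, 13, 16, 18}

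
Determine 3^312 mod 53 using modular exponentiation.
Using Fermat: 3^{52} ≡ 1 (mod 53). 312 ≡ 0 (mod 52). So 3^{312} ≡ 3^{0} ≡ 1 (mod 53)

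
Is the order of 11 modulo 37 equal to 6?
Yes, ord_37(11) = 6.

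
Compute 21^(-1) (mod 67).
16

Using Extended Euclidean Algorithm:
gcd(21, 67) = 1
Bezout coefficients: 21 × 16 + 67 × -5 = 1
So 21 × 16 ≡ 1 (mod 67)
The inverse is 16 mod 67 = 16
Verification: 21 × 16 = 336 = 5 × 67 + 1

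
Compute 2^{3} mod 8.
0

Using successive squaring:
Binary expansion of 3: 11
Powers of 2 mod 8 (each is the square of the previous):
  2^1 ≡ 2 (mod 8)
  2^2 ≡ 2² = 4 ≡ 4 (mod 8)
3 = 2 + 1, so 2^3 = 2^2 × 2^1 ≡ 4 × 2 (mod 8)
Multiplying step by step:
  4 × 2 = 8 ≡ 0 (mod 8)
Result: 2^3 ≡ 0 (mod 8)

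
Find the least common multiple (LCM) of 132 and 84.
924

First find GCD(132, 84) using the Euclidean algorithm:
132 = 1 × 84 + 48
84 = 1 × 48 + 36
48 = 1 × 36 + 12
36 = 3 × 12 + 0
GCD(132, 84) = 12

LCM formula: LCM(a, b) = (a × b) / GCD(a, b)
LCM(132, 84) = (132 × 84) / 12
LCM(132, 84) = 11088 / 12
LCM(132, 84) = 924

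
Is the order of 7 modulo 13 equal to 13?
No, the actual order is 12, not 13.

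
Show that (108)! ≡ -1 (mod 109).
(108)! mod 109 = 108. Since this equals -1 (mod 109), Wilson confirms 109 is prime.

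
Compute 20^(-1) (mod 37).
20^(-1) ≡ 13 (mod 37). Verification: 20 × 13 = 260 ≡ 1 (mod 37)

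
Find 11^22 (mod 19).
Using Fermat: 11^{18} ≡ 1 (mod 19). 22 ≡ 4 (mod 18). So 11^{22} ≡ 11^{4} ≡ 11 (mod 19)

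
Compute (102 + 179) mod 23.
5

(102 + 179) = 281
281 mod 23 = 5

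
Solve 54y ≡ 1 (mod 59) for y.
47

Using Extended Euclidean Algorithm:
gcd(54, 59) = 1
Bezout coefficients: 54 × -12 + 59 × 11 = 1
So 54 × -12 ≡ 1 (mod 59)
The inverse is -12 mod 59 = 47
Verification: 54 × 47 = 2538 = 43 × 59 + 1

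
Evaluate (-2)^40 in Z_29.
Using Fermat: (-2)^{28} ≡ 1 (mod 29). 40 ≡ 12 (mod 28). So (-2)^{40} ≡ (-2)^{12} ≡ 7 (mod 29)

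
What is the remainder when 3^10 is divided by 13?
10 = 8 + 2 (binary 1010). Repeated squaring mod 13: 3^1 ≡ 3; 3^2 ≡ 3² = 9 ≡ 9; 3^4 ≡ 9² = 81 ≡ 3; 3^8 ≡ 3² = 9 ≡ 9. Multiply: 3^10 = 3^8 × 3^2 ≡ 9 × 9 (mod 13): 9 × 9 = 81 ≡ 3. So 3^10 ≡ 3 (mod 13).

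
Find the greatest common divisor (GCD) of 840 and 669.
3

Using the Euclidean algorithm:
840 = 1 × 669 + 171
669 = 3 × 171 + 156
171 = 1 × 156 + 15
156 = 10 × 15 + 6
15 = 2 × 6 + 3
6 = 2 × 3 + 0

GCD(840, 669) = 3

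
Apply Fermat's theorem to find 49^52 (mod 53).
By Fermat's Little Theorem, 49^{52} ≡ 1 (mod 53) since 53 is prime and gcd(49, 53) = 1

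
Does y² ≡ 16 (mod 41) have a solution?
By Euler's criterion: 16^{20} ≡ 1 (mod 41). Since this equals 1, 16 is a QR.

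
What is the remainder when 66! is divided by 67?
By Wilson's theorem, (66)! ≡ -1 ≡ 66 (mod 67)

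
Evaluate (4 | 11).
(4/11) = 4^{5} mod 11 = 1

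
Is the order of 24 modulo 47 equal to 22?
No, the actual order is 23, not 22.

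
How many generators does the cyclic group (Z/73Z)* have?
24

The number of primitive roots modulo p is φ(p-1) = φ(72)
φ(72) = 24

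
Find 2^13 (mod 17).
Using repeated squaring. 13 = 8 + 4 + 1 (binary 1101). Repeated squaring mod 17: 2^1 ≡ 2; 2^2 ≡ 2² = 4 ≡ 4; 2^4 ≡ 4² = 16 ≡ 16; 2^8 ≡ 16² = 256 ≡ 1. Multiply: 2^13 = 2^8 × 2^4 × 2^1 ≡ 1 × 16 × 2 (mod 17): 1 × 16 = 16 ≡ 16; 16 × 2 = 32 ≡ 15. So 2^13 ≡ 15 (mod 17).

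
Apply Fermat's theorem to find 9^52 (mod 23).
By Fermat: 9^{22} ≡ 1 (mod 23). 52 = 2×22 + 8. So 9^{52} ≡ 9^{8} ≡ 13 (mod 23)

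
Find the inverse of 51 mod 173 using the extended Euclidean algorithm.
Extended GCD: 51(-78) + 173(23) = 1. So 51^(-1) ≡ 95 ≡ 95 (mod 173). Verify: 51 × 95 = 4845 ≡ 1 (mod 173)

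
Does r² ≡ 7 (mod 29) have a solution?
By Euler's criterion: 7^{14} ≡ 1 (mod 29). Since this equals 1, 7 is a QR.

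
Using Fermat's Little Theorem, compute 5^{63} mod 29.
28

By Fermat's Little Theorem, a^(p-1) ≡ 1 (mod p) for prime p and gcd(a, p) = 1
Here p = 29, so 5^28 ≡ 1 (mod 29)
We can reduce the exponent: 63 mod 28 = 7
So 5^63 ≡ 5^7 (mod 29)
Computing: 5^7 mod 29 = 28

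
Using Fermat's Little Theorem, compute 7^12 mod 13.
By Fermat's Little Theorem, 7^{12} ≡ 1 (mod 13) since 13 is prime and gcd(7, 13) = 1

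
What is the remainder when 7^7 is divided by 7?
7 ≡ 0 (mod 7). 7 = 4 + 2 + 1 (binary 111). Repeated squaring mod 7: 0^1 ≡ 0; 0^2 ≡ 0² = 0 ≡ 0; 0^4 ≡ 0² = 0 ≡ 0. Multiply: 7^7 ≡ 0^4 × 0^2 × 0^1 ≡ 0 × 0 × 0 (mod 7): 0 × 0 = 0 ≡ 0; 0 × 0 = 0 ≡ 0. So 7^7 ≡ 0 (mod 7).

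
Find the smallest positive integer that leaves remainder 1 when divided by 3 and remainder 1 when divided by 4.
M = 3 × 4 = 12. M₁ = 4, y₁ ≡ 1 (mod 3). M₂ = 3, y₂ ≡ 3 (mod 4). t = 1×4×1 + 1×3×3 ≡ 1 (mod 12). The smallest positive such number is 1.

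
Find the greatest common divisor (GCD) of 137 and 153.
1

Using the Euclidean algorithm:
137 = 0 × 153 + 137
153 = 1 × 137 + 16
137 = 8 × 16 + 9
16 = 1 × 9 + 7
9 = 1 × 7 + 2
7 = 3 × 2 + 1
2 = 2 × 1 + 0

GCD(137, 153) = 1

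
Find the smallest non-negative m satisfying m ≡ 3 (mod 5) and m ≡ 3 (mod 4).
M = 5 × 4 = 20. M₁ = 4, y₁ ≡ 4 (mod 5). M₂ = 5, y₂ ≡ 1 (mod 4). m = 3×4×4 + 3×5×1 ≡ 3 (mod 20)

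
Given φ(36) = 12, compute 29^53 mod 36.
By Euler: 29^{12} ≡ 1 (mod 36) since gcd(29, 36) = 1. 53 = 4×12 + 5. So 29^{53} ≡ 29^{5} ≡ 5 (mod 36)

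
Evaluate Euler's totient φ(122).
60

Prime factorization: 122 = 2 × 61
Using the formula φ(n) = n × Π(1 - 1/p) for each prime factor p:
φ(122) = 122 × (1 - 1/2) × (1 - 1/61)
φ(122) = 60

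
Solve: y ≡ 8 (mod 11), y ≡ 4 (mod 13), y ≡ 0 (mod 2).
M = 11 × 13 × 2 = 286. M₁ = 26, y₁ ≡ 3 (mod 11). M₂ = 22, y₂ ≡ 3 (mod 13). M₃ = 143, y₃ ≡ 1 (mod 2). y = 8×26×3 + 4×22×3 + 0×143×1 ≡ 30 (mod 286)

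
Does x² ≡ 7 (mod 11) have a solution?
By Euler's criterion: 7^{5} ≡ 10 (mod 11). Since this equals -1 (≡ 10), 7 is not a QR.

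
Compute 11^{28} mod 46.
9

Using successive squaring:
Binary expansion of 28: 11100
Powers of 11 mod 46 (each is the square of the previous):
  11^1 ≡ 11 (mod 46)
  11^2 ≡ 11² = 121 ≡ 29 (mod 46)
  11^4 ≡ 29² = 841 ≡ 13 (mod 46)
  11^8 ≡ 13² = 169 ≡ 31 (mod 46)
  11^16 ≡ 31² = 961 ≡ 41 (mod 46)
28 = 16 + 8 + 4, so 11^28 = 11^16 × 11^8 × 11^4 ≡ 41 × 31 × 13 (mod 46)
Multiplying step by step:
  41 × 31 = 1271 ≡ 29 (mod 46)
  29 × 13 = 377 ≡ 9 (mod 46)
Result: 11^28 ≡ 9 (mod 46)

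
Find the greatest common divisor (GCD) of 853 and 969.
1

Using the Euclidean algorithm:
853 = 0 × 969 + 853
969 = 1 × 853 + 116
853 = 7 × 116 + 41
116 = 2 × 41 + 34
41 = 1 × 34 + 7
34 = 4 × 7 + 6
7 = 1 × 6 + 1
6 = 6 × 1 + 0

GCD(853, 969) = 1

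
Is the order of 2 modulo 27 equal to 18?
Yes, ord_27(2) = 18.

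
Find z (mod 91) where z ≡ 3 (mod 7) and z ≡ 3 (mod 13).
M = 7 × 13 = 91. M₁ = 13, y₁ ≡ 6 (mod 7). M₂ = 7, y₂ ≡ 2 (mod 13). z = 3×13×6 + 3×7×2 ≡ 3 (mod 91)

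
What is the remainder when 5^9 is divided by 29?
9 = 8 + 1 (binary 1001). Repeated squaring mod 29: 5^1 ≡ 5; 5^2 ≡ 5² = 25 ≡ 25; 5^4 ≡ 25² = 625 ≡ 16; 5^8 ≡ 16² = 256 ≡ 24. Multiply: 5^9 = 5^8 × 5^1 ≡ 24 × 5 (mod 29): 24 × 5 = 120 ≡ 4. So 5^9 ≡ 4 (mod 29).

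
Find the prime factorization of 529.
23^2

Divide by primes starting from smallest:
529 ÷ 23 = 23
23 ÷ 23 = 1

529 = 23^2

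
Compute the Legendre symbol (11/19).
(11/19) = 11^{9} mod 19 = 1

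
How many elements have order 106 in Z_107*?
Number of primitive roots mod 107 = φ(106) = 52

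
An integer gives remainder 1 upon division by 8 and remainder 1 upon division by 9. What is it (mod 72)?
M = 8 × 9 = 72. M₁ = 9, y₁ ≡ 1 (mod 8). M₂ = 8, y₂ ≡ 8 (mod 9). x = 1×9×1 + 1×8×8 ≡ 1 (mod 72). The smallest positive such number is 1.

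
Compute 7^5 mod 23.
5 = 4 + 1 (binary 101). Repeated squaring mod 23: 7^1 ≡ 7; 7^2 ≡ 7² = 49 ≡ 3; 7^4 ≡ 3² = 9 ≡ 9. Multiply: 7^5 = 7^4 × 7^1 ≡ 9 × 7 (mod 23): 9 × 7 = 63 ≡ 17. So 7^5 ≡ 17 (mod 23).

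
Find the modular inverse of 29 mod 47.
29^(-1) ≡ 13 (mod 47). Verification: 29 × 13 = 377 ≡ 1 (mod 47)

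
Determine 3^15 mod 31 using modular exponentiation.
Using repeated squaring. 15 = 8 + 4 + 2 + 1 (binary 1111). Repeated squaring mod 31: 3^1 ≡ 3; 3^2 ≡ 3² = 9 ≡ 9; 3^4 ≡ 9² = 81 ≡ 19; 3^8 ≡ 19² = 361 ≡ 20. Multiply: 3^15 = 3^8 × 3^4 × 3^2 × 3^1 ≡ 20 × 19 × 9 × 3 (mod 31): 20 × 19 = 380 ≡ 8; 8 × 9 = 72 ≡ 10; 10 × 3 = 30 ≡ 30. So 3^15 ≡ 30 (mod 31).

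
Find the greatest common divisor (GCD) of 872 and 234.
2

Using the Euclidean algorithm:
872 = 3 × 234 + 170
234 = 1 × 170 + 64
170 = 2 × 64 + 42
64 = 1 × 42 + 22
42 = 1 × 22 + 20
22 = 1 × 20 + 2
20 = 10 × 2 + 0

GCD(872, 234) = 2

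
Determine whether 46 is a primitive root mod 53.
p - 1 = 52 has prime divisors 2, 13. Check 46^(52/q) mod 53 for each: 46^(52/2) = 46^26 ≡ 1, 46^(52/13) = 46^4 ≡ 16 (mod 53). Since 46^26 ≡ 1 (mod 53), the order of 46 divides 26 (in fact the order is 13) ≠ 52, so it is not a primitive root.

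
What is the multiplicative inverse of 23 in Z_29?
23^(-1) ≡ 24 (mod 29). Verification: 23 × 24 = 552 ≡ 1 (mod 29)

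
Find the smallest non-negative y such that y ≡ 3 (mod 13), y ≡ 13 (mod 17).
81

Using the Chinese Remainder Theorem:
M = product of moduli = 221
For equation 1: M_1 = 17, 17 ≡ 4 (mod 13), inverse of 17 mod 13 is 10 (check: 4 × 10 = 40 ≡ 1 (mod 13))
For equation 2: M_2 = 13, 13 ≡ 13 (mod 17), inverse of 13 mod 17 is 4 (check: 13 × 4 = 52 ≡ 1 (mod 17))
Combine: y ≡ Σ r_i×M_i×(M_i⁻¹ mod m_i) = 3×17×10 + 13×13×4 = 510 + 676 = 1186
1186 mod 221 = 81
y ≡ 81 (mod 221)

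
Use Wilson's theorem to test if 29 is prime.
(28)! mod 29 = 28. Since 28 ≡ -1 (mod 29), 29 is prime.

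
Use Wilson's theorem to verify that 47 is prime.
(46)! mod 47 = 46. Since this equals -1 (mod 47), Wilson confirms 47 is prime.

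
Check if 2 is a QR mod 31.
By Euler's criterion: 2^{15} ≡ 1 (mod 31). Since this equals 1, 2 is a QR.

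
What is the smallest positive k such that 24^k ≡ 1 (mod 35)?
Powers of 24 mod 35: 24^1≡24, 24^2≡16, 24^3≡34, 24^4≡11, 24^5≡19, 24^6≡1. Order = 6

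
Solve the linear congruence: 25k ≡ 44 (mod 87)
47

Since gcd(25, 87) = 1 divides 44, a solution exists.
Multiply both sides by the inverse of 25 mod 87:
  25^(-1) mod 87 = 7
  x ≡ 7 × 44 ≡ 308 ≡ 47 (mod 87)
Verification: 25 × 47 = 1175 = 13 × 87 + 44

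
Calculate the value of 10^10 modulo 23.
10 = 8 + 2 (binary 1010). Repeated squaring mod 23: 10^1 ≡ 10; 10^2 ≡ 10² = 100 ≡ 8; 10^4 ≡ 8² = 64 ≡ 18; 10^8 ≡ 18² = 324 ≡ 2. Multiply: 10^10 = 10^8 × 10^2 ≡ 2 × 8 (mod 23): 2 × 8 = 16 ≡ 16. So 10^10 ≡ 16 (mod 23).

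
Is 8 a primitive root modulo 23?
No

To verify, check if 8^(22/q) ≢ 1 (mod 23) for each prime divisor q of 22
Divisors of 22 = 22: [1, 2, 11, 22]
  8^(22/2) = 8^11 ≡ 1 (mod 23)
  8^(22/11) = 8^2 ≡ 18 (mod 23)
Conclusion: 8 is not a primitive root modulo 23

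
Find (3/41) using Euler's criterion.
(3/41) = 3^{20} mod 41 = -1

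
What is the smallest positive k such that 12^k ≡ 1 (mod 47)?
Powers of 12 mod 47: 12^1≡12, 12^2≡3, 12^3≡36, 12^4≡9, 12^5≡14, 12^6≡27, 12^7≡42, 12^8≡34, 12^9≡32, 12^10≡8, 12^11≡2, 12^12≡24, 12^13≡6, 12^14≡25, 12^15≡18, 12^16≡28, 12^17≡7, 12^18≡37, 12^19≡21, 12^20≡17, 12^21≡16, 12^22≡4, 12^23≡1. Order = 23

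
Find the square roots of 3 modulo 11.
The square roots of 3 mod 11 are 5 and 6. Verify: 5² = 25 ≡ 3 (mod 11)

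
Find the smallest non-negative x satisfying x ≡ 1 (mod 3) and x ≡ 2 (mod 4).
M = 3 × 4 = 12. M₁ = 4, y₁ ≡ 1 (mod 3). M₂ = 3, y₂ ≡ 3 (mod 4). x = 1×4×1 + 2×3×3 ≡ 10 (mod 12)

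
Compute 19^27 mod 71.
Using repeated squaring. 27 = 16 + 8 + 2 + 1 (binary 11011). Repeated squaring mod 71: 19^1 ≡ 19; 19^2 ≡ 19² = 361 ≡ 6; 19^4 ≡ 6² = 36 ≡ 36; 19^8 ≡ 36² = 1296 ≡ 18; 19^16 ≡ 18² = 324 ≡ 40. Multiply: 19^27 = 19^16 × 19^8 × 19^2 × 19^1 ≡ 40 × 18 × 6 × 19 (mod 71): 40 × 18 = 720 ≡ 10; 10 × 6 = 60 ≡ 60; 60 × 19 = 1140 ≡ 4. So 19^27 ≡ 4 (mod 71).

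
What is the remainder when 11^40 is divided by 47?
Using repeated squaring. 40 = 32 + 8 (binary 101000). Repeated squaring mod 47: 11^1 ≡ 11; 11^2 ≡ 11² = 121 ≡ 27; 11^4 ≡ 27² = 729 ≡ 24; 11^8 ≡ 24² = 576 ≡ 12; 11^16 ≡ 12² = 144 ≡ 3; 11^32 ≡ 3² = 9 ≡ 9. Multiply: 11^40 = 11^32 × 11^8 ≡ 9 × 12 (mod 47): 9 × 12 = 108 ≡ 14. So 11^40 ≡ 14 (mod 47).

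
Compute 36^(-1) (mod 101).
87

Using Extended Euclidean Algorithm:
gcd(36, 101) = 1
Bezout coefficients: 36 × -14 + 101 × 5 = 1
So 36 × -14 ≡ 1 (mod 101)
The inverse is -14 mod 101 = 87
Verification: 36 × 87 = 3132 = 31 × 101 + 1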